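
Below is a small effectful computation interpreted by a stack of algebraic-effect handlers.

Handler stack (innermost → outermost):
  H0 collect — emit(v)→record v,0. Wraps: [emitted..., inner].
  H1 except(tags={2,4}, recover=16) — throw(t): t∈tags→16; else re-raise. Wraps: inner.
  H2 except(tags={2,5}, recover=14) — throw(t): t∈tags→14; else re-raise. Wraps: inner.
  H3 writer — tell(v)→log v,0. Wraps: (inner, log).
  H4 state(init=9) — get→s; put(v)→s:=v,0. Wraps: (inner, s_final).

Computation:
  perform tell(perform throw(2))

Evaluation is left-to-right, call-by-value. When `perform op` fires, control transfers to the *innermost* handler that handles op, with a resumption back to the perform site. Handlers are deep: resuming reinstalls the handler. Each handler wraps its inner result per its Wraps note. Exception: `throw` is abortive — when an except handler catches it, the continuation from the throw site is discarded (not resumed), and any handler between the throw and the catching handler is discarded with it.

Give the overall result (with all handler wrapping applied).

Answer: ((16, ()), 9)

Step-by-step:
throw(2) @ H1 caught ⇒ 16
H2 returns 16
H3 returns (16, ())
H4 returns ((16, ()), 9)
= ((16, ()), 9)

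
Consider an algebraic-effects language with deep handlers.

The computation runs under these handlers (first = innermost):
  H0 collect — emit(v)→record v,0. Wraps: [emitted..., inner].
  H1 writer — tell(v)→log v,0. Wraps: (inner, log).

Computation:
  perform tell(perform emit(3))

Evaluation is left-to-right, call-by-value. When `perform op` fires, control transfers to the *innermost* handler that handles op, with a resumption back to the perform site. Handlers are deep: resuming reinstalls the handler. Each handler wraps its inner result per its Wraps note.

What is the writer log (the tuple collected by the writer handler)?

Answer: (0)

Working:
emit(3) @ H0 ⇒ out+=3
tell(0) @ H1 ⇒ log+=0
H0 returns [3, 0]
H1 returns ([3, 0], (0))
= ([3, 0], (0))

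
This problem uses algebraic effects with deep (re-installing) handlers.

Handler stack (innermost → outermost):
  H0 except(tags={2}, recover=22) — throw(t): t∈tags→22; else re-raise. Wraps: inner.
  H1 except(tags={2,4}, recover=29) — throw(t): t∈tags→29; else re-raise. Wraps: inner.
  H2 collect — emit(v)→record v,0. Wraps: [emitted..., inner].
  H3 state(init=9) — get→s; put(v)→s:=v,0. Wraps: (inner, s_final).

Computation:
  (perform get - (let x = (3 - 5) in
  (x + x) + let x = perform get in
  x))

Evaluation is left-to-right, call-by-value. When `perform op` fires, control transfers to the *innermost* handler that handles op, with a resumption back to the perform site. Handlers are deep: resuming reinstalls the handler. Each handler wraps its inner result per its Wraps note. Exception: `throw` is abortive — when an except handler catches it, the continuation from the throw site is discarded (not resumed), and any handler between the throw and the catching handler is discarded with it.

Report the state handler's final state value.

Answer: 9

Step-by-step:
get @ H3 ⇒ 9
get @ H3 ⇒ 9
H0 returns 4
H1 returns 4
H2 returns [4]
H3 returns ([4], 9)
= ([4], 9)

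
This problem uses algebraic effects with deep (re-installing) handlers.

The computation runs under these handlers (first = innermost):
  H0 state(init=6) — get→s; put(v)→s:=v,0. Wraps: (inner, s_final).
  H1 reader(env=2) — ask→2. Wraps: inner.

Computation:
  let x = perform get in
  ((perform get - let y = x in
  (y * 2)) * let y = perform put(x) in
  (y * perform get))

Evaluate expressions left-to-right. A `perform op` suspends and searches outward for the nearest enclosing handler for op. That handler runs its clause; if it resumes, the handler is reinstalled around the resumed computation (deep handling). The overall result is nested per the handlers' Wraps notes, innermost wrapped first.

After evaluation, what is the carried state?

Answer: 6

Working:
get @ H0 ⇒ 6
get @ H0 ⇒ 6
put(6) @ H0 ⇒ s:=6
get @ H0 ⇒ 6
H0 returns (0, 6)
H1 returns (0, 6)
= (0, 6)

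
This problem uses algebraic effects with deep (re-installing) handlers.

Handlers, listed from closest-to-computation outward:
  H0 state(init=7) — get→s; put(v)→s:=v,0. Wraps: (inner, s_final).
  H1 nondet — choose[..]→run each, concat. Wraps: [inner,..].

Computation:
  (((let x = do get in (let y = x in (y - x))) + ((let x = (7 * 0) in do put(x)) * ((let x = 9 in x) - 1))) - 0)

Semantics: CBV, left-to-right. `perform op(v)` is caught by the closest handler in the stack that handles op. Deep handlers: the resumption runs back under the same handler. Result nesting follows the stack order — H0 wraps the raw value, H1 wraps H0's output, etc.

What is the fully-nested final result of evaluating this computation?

Answer: [(0, 0)]

Step-by-step:
get @ H0 ⇒ 7
put(0) @ H0 ⇒ s:=0
H0 returns (0, 0)
H1 returns [(0, 0)]
= [(0, 0)]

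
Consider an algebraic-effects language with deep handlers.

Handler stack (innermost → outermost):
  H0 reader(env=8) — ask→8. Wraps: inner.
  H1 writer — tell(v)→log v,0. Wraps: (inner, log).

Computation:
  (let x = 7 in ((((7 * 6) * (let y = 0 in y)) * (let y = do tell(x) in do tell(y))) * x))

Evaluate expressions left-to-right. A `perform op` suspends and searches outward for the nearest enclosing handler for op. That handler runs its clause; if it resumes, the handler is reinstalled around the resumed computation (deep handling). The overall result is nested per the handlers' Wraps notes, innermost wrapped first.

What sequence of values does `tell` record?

Answer: (7, 0)

Evaluation trace:
tell(7) @ H1 ⇒ log+=7
tell(0) @ H1 ⇒ log+=0
H0 returns 0
H1 returns (0, (7, 0))
= (0, (7, 0))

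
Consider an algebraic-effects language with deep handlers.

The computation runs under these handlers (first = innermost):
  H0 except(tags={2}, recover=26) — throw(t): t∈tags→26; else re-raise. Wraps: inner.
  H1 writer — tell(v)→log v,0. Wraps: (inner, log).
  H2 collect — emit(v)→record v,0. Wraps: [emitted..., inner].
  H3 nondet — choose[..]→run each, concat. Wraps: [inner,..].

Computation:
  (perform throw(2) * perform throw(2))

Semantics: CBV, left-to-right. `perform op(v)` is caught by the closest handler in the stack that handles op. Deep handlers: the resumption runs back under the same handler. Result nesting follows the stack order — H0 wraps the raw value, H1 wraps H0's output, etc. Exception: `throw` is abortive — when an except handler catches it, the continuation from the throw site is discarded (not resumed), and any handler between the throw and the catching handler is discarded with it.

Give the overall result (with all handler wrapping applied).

Answer: [[(26, ())]]

Step-by-step:
throw(2) @ H0 caught ⇒ 26
H1 returns (26, ())
H2 returns [(26, ())]
H3 returns [[(26, ())]]
= [[(26, ())]]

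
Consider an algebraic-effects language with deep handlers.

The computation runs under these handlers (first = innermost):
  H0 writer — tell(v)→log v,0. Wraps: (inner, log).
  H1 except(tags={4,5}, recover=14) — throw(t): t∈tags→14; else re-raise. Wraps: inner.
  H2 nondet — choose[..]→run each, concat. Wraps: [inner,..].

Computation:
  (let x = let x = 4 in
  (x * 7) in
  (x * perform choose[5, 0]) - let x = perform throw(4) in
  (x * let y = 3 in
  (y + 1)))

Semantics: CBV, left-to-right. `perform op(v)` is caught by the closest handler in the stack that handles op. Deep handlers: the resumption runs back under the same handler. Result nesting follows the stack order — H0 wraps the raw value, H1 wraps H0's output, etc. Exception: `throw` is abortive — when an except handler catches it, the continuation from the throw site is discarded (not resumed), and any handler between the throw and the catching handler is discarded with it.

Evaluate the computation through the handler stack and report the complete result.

Answer: [14, 14]

Working:
choose[5, 0] @ H2
  branch[0] choose=5:
    throw(4) @ H1 caught ⇒ 14
    H2 returns [14]
  branch[1] choose=0:
    throw(4) @ H1 caught ⇒ 14
    H2 returns [14]
= [14, 14]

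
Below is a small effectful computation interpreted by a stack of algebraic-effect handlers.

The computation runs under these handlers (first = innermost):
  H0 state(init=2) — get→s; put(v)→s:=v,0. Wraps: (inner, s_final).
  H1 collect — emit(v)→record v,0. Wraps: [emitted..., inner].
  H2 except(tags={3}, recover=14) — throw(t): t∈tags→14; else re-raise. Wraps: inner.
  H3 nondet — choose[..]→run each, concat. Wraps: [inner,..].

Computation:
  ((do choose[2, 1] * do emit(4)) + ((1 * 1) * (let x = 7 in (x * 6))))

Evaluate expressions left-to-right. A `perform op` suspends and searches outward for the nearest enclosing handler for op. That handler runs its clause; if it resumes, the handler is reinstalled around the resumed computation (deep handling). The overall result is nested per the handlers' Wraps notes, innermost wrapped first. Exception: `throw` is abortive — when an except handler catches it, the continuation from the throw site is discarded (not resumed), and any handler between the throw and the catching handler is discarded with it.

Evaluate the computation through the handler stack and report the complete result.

Answer: [[4, (42, 2)], [4, (42, 2)]]

Evaluation trace:
choose[2, 1] @ H3
  branch[0] choose=2:
    emit(4) @ H1 ⇒ out+=4
    H0 returns (42, 2)
    H1 returns [4, (42, 2)]
    H2 returns [4, (42, 2)]
    H3 returns [[4, (42, 2)]]
  branch[1] choose=1:
    emit(4) @ H1 ⇒ out+=4
    H0 returns (42, 2)
    H1 returns [4, (42, 2)]
    H2 returns [4, (42, 2)]
    H3 returns [[4, (42, 2)]]
= [[4, (42, 2)], [4, (42, 2)]]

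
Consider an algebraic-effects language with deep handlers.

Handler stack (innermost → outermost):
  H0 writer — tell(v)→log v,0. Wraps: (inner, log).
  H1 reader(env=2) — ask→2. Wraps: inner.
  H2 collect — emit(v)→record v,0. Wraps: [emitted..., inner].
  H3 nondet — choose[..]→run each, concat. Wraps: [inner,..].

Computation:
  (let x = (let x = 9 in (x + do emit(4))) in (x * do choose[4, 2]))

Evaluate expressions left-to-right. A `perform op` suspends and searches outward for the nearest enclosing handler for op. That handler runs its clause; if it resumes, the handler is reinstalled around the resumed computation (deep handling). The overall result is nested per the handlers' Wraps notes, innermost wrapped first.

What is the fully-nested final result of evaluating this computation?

Answer: [[4, (36, ())], [4, (18, ())]]

Step-by-step:
emit(4) @ H2 ⇒ out+=4
choose[4, 2] @ H3
  branch[0] choose=4:
    H0 returns (36, ())
    H1 returns (36, ())
    H2 returns [4, (36, ())]
    H3 returns [[4, (36, ())]]
  branch[1] choose=2:
    H0 returns (18, ())
    H1 returns (18, ())
    H2 returns [4, (18, ())]
    H3 returns [[4, (18, ())]]
= [[4, (36, ())], [4, (18, ())]]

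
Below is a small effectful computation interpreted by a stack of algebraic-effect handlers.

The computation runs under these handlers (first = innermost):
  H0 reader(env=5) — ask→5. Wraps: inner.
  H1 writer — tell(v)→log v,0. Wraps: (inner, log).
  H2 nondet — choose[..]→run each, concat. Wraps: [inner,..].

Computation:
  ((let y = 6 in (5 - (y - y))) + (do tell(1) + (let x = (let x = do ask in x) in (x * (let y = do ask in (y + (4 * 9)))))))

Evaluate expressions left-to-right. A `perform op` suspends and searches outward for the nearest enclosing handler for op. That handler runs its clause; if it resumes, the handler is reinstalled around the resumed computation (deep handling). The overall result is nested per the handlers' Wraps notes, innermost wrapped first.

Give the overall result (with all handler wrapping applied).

Step-by-step:
tell(1) @ H1 ⇒ log+=1
ask @ H0 ⇒ 5
ask @ H0 ⇒ 5
H0 returns 210
H1 returns (210, (1))
H2 returns [(210, (1))]
= [(210, (1))]

Answer: [(210, (1))]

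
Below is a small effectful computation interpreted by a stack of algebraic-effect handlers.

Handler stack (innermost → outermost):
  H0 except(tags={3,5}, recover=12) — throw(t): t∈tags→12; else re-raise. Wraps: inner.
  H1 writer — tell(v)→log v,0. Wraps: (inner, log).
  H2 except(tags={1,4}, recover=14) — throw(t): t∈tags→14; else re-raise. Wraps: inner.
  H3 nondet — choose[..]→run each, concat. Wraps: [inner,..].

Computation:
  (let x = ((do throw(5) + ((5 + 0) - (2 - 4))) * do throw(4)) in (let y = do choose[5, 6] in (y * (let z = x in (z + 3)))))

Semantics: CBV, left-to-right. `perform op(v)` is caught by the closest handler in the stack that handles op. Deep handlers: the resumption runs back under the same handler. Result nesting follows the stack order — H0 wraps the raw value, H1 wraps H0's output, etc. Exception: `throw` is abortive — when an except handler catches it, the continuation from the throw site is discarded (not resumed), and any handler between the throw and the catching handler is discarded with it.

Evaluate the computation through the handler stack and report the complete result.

Working:
throw(5) @ H0 caught ⇒ 12
H1 returns (12, ())
H2 returns (12, ())
H3 returns [(12, ())]
= [(12, ())]

Answer: [(12, ())]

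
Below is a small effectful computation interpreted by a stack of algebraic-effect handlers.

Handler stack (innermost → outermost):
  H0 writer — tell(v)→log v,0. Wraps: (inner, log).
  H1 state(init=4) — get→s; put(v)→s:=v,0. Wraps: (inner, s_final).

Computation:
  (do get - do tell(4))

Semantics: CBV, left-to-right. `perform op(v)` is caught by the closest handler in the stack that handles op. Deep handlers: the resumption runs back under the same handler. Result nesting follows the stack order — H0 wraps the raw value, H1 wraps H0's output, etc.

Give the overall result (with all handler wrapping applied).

Evaluation trace:
get @ H1 ⇒ 4
tell(4) @ H0 ⇒ log+=4
H0 returns (4, (4))
H1 returns ((4, (4)), 4)
= ((4, (4)), 4)

Answer: ((4, (4)), 4)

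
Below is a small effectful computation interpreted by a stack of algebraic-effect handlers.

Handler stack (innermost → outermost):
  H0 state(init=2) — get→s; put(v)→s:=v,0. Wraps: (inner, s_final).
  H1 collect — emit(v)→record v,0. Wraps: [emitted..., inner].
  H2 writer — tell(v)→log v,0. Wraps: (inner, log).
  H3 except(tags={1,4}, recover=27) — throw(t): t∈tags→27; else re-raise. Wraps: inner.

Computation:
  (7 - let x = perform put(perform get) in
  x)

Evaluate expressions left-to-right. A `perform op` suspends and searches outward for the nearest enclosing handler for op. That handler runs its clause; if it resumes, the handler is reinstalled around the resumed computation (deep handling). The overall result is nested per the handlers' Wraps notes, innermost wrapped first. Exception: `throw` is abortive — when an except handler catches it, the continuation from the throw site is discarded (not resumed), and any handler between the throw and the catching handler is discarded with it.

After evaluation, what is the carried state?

Step-by-step:
get @ H0 ⇒ 2
put(2) @ H0 ⇒ s:=2
H0 returns (7, 2)
H1 returns [(7, 2)]
H2 returns ([(7, 2)], ())
H3 returns ([(7, 2)], ())
= ([(7, 2)], ())

Answer: 2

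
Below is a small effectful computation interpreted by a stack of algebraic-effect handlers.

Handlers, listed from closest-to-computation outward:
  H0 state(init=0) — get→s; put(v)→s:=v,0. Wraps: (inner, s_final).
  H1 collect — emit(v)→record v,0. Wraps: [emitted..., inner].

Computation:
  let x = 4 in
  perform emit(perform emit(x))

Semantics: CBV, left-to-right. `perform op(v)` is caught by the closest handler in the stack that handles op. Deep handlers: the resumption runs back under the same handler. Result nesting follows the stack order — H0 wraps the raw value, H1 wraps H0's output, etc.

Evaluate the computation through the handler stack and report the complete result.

Answer: [4, 0, (0, 0)]

Evaluation trace:
emit(4) @ H1 ⇒ out+=4
emit(0) @ H1 ⇒ out+=0
H0 returns (0, 0)
H1 returns [4, 0, (0, 0)]
= [4, 0, (0, 0)]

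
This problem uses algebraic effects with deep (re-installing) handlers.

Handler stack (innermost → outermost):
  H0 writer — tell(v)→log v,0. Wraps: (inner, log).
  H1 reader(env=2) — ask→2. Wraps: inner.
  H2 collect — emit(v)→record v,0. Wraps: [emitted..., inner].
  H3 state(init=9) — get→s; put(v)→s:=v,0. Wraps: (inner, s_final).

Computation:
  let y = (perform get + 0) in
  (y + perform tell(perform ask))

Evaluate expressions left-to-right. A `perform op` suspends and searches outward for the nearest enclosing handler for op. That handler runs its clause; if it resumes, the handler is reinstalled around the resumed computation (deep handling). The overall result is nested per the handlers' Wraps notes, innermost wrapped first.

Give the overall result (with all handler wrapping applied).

Working:
get @ H3 ⇒ 9
ask @ H1 ⇒ 2
tell(2) @ H0 ⇒ log+=2
H0 returns (9, (2))
H1 returns (9, (2))
H2 returns [(9, (2))]
H3 returns ([(9, (2))], 9)
= ([(9, (2))], 9)

Answer: ([(9, (2))], 9)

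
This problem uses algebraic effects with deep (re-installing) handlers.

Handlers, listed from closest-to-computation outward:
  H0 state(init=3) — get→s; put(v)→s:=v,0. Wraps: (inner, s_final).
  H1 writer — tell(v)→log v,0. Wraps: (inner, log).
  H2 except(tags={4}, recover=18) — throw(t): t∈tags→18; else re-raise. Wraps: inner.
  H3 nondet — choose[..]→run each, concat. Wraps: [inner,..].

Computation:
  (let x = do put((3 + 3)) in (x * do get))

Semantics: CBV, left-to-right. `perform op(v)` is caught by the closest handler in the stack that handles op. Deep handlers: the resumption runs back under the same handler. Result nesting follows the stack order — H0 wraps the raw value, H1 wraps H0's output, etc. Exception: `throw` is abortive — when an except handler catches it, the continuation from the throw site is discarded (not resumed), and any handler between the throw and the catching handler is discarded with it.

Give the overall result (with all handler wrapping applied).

Evaluation trace:
put(6) @ H0 ⇒ s:=6
get @ H0 ⇒ 6
H0 returns (0, 6)
H1 returns ((0, 6), ())
H2 returns ((0, 6), ())
H3 returns [((0, 6), ())]
= [((0, 6), ())]

Answer: [((0, 6), ())]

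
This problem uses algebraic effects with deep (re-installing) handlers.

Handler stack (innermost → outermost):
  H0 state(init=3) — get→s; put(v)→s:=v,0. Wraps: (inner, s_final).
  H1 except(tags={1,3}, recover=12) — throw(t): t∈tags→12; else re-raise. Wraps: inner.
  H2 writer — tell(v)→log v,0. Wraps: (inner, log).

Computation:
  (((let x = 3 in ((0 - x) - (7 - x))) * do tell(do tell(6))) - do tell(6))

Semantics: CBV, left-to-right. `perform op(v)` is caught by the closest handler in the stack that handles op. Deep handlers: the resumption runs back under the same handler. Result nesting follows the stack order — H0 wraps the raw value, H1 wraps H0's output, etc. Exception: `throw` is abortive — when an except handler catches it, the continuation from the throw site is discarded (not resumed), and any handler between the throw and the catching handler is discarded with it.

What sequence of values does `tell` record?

Answer: (6, 0, 6)

Evaluation trace:
tell(6) @ H2 ⇒ log+=6
tell(0) @ H2 ⇒ log+=0
tell(6) @ H2 ⇒ log+=6
H0 returns (0, 3)
H1 returns (0, 3)
H2 returns ((0, 3), (6, 0, 6))
= ((0, 3), (6, 0, 6))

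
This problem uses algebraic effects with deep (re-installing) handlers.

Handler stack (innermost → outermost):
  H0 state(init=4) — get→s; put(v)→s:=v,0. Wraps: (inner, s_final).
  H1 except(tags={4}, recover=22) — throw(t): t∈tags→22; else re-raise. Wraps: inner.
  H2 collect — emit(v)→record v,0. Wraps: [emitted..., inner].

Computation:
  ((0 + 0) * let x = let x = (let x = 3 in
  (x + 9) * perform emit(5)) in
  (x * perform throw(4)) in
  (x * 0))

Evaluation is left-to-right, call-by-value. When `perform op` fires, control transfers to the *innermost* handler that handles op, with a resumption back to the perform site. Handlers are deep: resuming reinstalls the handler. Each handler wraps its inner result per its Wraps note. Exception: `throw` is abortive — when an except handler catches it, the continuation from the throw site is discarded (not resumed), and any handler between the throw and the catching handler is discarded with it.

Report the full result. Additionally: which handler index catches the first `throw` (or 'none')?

Answer: [5, 22] ; first throw caught by: H1

Evaluation trace:
emit(5) @ H2 ⇒ out+=5
throw(4) @ H1 caught ⇒ 22
H2 returns [5, 22]
= [5, 22]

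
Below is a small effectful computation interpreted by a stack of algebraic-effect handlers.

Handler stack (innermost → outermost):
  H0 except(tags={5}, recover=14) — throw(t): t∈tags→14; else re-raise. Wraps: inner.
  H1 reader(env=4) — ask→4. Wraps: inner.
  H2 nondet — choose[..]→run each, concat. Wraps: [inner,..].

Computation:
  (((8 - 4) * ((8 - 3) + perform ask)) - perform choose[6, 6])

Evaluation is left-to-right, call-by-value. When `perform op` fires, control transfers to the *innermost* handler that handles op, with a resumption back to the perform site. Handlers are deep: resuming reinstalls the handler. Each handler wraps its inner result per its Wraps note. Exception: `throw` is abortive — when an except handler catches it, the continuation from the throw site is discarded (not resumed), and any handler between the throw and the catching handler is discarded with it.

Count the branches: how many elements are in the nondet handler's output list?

Answer: 2

Step-by-step:
ask @ H1 ⇒ 4
choose[6, 6] @ H2
  branch[0] choose=6:
    H0 returns 30
    H1 returns 30
    H2 returns [30]
  branch[1] choose=6:
    H0 returns 30
    H1 returns 30
    H2 returns [30]
= [30, 30]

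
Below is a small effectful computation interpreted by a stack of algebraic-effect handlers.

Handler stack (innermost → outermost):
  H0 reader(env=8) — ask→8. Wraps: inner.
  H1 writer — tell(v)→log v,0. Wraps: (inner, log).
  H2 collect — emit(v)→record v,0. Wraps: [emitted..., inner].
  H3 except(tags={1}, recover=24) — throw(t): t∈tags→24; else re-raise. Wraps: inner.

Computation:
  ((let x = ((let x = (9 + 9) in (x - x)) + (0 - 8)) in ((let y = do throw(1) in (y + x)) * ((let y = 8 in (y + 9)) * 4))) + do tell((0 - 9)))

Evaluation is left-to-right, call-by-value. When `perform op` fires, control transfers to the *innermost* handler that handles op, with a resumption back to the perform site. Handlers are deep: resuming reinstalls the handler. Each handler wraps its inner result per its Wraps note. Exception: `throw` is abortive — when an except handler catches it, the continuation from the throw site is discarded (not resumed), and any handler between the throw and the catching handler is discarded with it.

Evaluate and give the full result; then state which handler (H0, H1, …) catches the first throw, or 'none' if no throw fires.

Evaluation trace:
throw(1) @ H3 caught ⇒ 24
= 24

Answer: 24 ; first throw caught by: H3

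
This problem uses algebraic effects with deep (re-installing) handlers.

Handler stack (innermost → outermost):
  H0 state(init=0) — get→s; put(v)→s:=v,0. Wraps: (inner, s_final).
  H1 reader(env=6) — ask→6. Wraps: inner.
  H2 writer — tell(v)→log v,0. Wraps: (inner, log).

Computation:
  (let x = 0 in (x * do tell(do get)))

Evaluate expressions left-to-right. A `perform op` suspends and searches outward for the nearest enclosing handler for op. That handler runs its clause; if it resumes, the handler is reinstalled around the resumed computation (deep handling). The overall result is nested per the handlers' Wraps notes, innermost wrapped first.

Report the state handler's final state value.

Answer: 0

Evaluation trace:
get @ H0 ⇒ 0
tell(0) @ H2 ⇒ log+=0
H0 returns (0, 0)
H1 returns (0, 0)
H2 returns ((0, 0), (0))
= ((0, 0), (0))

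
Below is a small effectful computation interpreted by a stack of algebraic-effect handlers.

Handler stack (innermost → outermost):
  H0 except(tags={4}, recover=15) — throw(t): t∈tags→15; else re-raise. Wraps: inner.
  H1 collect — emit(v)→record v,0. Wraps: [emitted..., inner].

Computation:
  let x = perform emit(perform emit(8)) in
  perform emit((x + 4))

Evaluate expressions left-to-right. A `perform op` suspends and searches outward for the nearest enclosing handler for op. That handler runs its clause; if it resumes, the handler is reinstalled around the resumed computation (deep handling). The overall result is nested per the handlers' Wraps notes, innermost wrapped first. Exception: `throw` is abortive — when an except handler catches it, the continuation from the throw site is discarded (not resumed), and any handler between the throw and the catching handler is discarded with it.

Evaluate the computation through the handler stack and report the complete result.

Step-by-step:
emit(8) @ H1 ⇒ out+=8
emit(0) @ H1 ⇒ out+=0
emit(4) @ H1 ⇒ out+=4
H0 returns 0
H1 returns [8, 0, 4, 0]
= [8, 0, 4, 0]

Answer: [8, 0, 4, 0]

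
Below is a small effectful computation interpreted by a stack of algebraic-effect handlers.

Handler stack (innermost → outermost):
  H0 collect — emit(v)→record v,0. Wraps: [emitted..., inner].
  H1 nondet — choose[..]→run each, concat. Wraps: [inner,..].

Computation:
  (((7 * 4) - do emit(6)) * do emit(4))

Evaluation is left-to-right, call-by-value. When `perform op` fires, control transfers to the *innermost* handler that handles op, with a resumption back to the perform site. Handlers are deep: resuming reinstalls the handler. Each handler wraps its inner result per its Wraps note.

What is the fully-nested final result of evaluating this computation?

Answer: [[6, 4, 0]]

Evaluation trace:
emit(6) @ H0 ⇒ out+=6
emit(4) @ H0 ⇒ out+=4
H0 returns [6, 4, 0]
H1 returns [[6, 4, 0]]
= [[6, 4, 0]]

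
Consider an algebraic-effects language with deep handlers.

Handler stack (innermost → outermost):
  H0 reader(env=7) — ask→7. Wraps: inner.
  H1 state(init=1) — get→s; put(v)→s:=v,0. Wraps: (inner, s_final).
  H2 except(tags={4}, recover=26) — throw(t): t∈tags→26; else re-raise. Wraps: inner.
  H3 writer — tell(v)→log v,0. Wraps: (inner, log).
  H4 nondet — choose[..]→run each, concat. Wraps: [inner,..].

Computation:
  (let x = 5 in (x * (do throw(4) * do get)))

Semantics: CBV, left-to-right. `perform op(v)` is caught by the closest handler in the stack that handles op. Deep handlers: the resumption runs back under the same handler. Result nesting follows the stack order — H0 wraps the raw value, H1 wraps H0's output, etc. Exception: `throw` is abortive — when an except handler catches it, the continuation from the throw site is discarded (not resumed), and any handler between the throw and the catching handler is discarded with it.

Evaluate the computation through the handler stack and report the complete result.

Answer: [(26, ())]

Working:
throw(4) @ H2 caught ⇒ 26
H3 returns (26, ())
H4 returns [(26, ())]
= [(26, ())]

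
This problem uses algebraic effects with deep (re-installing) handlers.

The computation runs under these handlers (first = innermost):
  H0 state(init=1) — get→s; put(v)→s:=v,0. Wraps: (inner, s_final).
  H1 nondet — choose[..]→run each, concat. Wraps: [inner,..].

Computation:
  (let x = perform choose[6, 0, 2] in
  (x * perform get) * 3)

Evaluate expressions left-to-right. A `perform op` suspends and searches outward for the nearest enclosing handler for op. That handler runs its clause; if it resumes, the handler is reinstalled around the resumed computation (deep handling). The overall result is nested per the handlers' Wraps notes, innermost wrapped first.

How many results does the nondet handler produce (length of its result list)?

Answer: 3

Evaluation trace:
choose[6, 0, 2] @ H1
  branch[0] choose=6:
    get @ H0 ⇒ 1
    H0 returns (18, 1)
    H1 returns [(18, 1)]
  branch[1] choose=0:
    get @ H0 ⇒ 1
    H0 returns (0, 1)
    H1 returns [(0, 1)]
  branch[2] choose=2:
    get @ H0 ⇒ 1
    H0 returns (6, 1)
    H1 returns [(6, 1)]
= [(18, 1), (0, 1), (6, 1)]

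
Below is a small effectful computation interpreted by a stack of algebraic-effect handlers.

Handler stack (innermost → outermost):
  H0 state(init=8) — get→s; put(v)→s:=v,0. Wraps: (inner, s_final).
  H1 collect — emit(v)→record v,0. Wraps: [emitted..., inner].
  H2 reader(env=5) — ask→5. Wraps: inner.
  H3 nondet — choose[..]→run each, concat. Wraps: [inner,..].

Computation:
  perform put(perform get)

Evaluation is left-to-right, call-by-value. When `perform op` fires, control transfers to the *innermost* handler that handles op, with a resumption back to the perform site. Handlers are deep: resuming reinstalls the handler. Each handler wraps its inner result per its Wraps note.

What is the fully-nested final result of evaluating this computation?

Working:
get @ H0 ⇒ 8
put(8) @ H0 ⇒ s:=8
H0 returns (0, 8)
H1 returns [(0, 8)]
H2 returns [(0, 8)]
H3 returns [[(0, 8)]]
= [[(0, 8)]]

Answer: [[(0, 8)]]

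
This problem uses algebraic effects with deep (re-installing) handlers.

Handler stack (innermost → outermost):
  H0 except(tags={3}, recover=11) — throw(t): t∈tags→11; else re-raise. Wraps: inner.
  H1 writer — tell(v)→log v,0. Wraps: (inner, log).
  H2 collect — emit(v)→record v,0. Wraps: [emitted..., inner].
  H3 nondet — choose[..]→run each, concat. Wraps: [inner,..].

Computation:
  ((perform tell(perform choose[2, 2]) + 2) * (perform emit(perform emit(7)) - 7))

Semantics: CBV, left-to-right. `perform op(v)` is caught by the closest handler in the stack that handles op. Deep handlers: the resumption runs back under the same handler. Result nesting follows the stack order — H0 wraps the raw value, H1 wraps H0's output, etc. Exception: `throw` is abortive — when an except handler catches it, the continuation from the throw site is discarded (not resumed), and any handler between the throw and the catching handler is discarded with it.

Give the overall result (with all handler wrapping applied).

Answer: [[7, 0, (-14, (2))], [7, 0, (-14, (2))]]

Step-by-step:
choose[2, 2] @ H3
  branch[0] choose=2:
    tell(2) @ H1 ⇒ log+=2
    emit(7) @ H2 ⇒ out+=7
    emit(0) @ H2 ⇒ out+=0
    H0 returns -14
    H1 returns (-14, (2))
    H2 returns [7, 0, (-14, (2))]
    H3 returns [[7, 0, (-14, (2))]]
  branch[1] choose=2:
    tell(2) @ H1 ⇒ log+=2
    emit(7) @ H2 ⇒ out+=7
    emit(0) @ H2 ⇒ out+=0
    H0 returns -14
    H1 returns (-14, (2))
    H2 returns [7, 0, (-14, (2))]
    H3 returns [[7, 0, (-14, (2))]]
= [[7, 0, (-14, (2))], [7, 0, (-14, (2))]]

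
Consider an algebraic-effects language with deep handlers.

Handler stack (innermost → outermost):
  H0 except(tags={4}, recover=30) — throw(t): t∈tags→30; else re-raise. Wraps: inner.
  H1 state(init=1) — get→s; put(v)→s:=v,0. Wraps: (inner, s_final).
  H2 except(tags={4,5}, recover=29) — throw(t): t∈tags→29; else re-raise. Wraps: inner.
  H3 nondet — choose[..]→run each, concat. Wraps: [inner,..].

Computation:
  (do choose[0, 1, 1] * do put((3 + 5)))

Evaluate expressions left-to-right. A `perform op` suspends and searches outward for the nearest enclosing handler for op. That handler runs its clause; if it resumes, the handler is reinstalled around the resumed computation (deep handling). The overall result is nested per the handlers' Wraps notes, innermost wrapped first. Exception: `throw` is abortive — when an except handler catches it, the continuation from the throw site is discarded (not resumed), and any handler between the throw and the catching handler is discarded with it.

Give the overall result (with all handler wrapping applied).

Answer: [(0, 8), (0, 8), (0, 8)]

Step-by-step:
choose[0, 1, 1] @ H3
  branch[0] choose=0:
    put(8) @ H1 ⇒ s:=8
    H0 returns 0
    H1 returns (0, 8)
    H2 returns (0, 8)
    H3 returns [(0, 8)]
  branch[1] choose=1:
    put(8) @ H1 ⇒ s:=8
    H0 returns 0
    H1 returns (0, 8)
    H2 returns (0, 8)
    H3 returns [(0, 8)]
  branch[2] choose=1:
    put(8) @ H1 ⇒ s:=8
    H0 returns 0
    H1 returns (0, 8)
    H2 returns (0, 8)
    H3 returns [(0, 8)]
= [(0, 8), (0, 8), (0, 8)]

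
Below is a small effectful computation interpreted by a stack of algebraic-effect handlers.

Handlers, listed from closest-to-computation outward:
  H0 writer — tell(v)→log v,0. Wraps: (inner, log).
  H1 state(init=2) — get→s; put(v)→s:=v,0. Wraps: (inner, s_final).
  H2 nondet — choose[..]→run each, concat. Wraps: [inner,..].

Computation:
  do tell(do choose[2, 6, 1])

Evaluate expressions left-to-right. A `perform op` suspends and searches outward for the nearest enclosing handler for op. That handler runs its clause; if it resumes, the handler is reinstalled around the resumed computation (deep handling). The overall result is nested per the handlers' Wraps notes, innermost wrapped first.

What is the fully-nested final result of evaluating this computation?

Working:
choose[2, 6, 1] @ H2
  branch[0] choose=2:
    tell(2) @ H0 ⇒ log+=2
    H0 returns (0, (2))
    H1 returns ((0, (2)), 2)
    H2 returns [((0, (2)), 2)]
  branch[1] choose=6:
    tell(6) @ H0 ⇒ log+=6
    H0 returns (0, (6))
    H1 returns ((0, (6)), 2)
    H2 returns [((0, (6)), 2)]
  branch[2] choose=1:
    tell(1) @ H0 ⇒ log+=1
    H0 returns (0, (1))
    H1 returns ((0, (1)), 2)
    H2 returns [((0, (1)), 2)]
= [((0, (2)), 2), ((0, (6)), 2), ((0, (1)), 2)]

Answer: [((0, (2)), 2), ((0, (6)), 2), ((0, (1)), 2)]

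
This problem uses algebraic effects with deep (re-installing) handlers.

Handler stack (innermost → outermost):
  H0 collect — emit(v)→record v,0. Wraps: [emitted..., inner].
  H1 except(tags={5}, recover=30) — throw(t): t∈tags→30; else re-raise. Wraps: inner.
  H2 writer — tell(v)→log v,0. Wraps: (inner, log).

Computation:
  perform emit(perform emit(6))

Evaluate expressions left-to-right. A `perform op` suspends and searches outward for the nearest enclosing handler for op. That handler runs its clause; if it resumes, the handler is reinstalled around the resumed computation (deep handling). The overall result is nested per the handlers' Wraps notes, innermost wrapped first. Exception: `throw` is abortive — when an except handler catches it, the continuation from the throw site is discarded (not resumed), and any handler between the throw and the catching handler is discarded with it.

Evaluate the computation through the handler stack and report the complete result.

Answer: ([6, 0, 0], ())

Working:
emit(6) @ H0 ⇒ out+=6
emit(0) @ H0 ⇒ out+=0
H0 returns [6, 0, 0]
H1 returns [6, 0, 0]
H2 returns ([6, 0, 0], ())
= ([6, 0, 0], ())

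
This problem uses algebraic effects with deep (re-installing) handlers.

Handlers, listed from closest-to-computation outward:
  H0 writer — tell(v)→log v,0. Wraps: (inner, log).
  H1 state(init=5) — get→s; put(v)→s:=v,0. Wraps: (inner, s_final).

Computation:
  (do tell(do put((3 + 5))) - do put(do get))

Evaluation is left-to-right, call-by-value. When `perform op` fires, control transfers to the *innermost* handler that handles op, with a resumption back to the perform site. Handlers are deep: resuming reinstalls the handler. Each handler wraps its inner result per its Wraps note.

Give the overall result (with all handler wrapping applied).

Answer: ((0, (0)), 8)

Step-by-step:
put(8) @ H1 ⇒ s:=8
tell(0) @ H0 ⇒ log+=0
get @ H1 ⇒ 8
put(8) @ H1 ⇒ s:=8
H0 returns (0, (0))
H1 returns ((0, (0)), 8)
= ((0, (0)), 8)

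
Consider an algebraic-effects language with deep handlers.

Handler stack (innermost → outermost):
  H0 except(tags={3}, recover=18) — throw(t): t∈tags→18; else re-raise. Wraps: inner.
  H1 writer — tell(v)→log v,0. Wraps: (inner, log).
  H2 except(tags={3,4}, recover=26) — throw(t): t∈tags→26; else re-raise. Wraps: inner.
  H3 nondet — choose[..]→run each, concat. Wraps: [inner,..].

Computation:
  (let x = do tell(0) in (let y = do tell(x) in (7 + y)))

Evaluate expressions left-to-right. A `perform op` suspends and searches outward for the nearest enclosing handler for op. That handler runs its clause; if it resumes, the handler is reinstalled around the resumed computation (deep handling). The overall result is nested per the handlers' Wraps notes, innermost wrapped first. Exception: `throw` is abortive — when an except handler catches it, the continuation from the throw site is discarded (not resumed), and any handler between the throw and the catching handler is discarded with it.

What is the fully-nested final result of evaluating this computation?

Answer: [(7, (0, 0))]

Step-by-step:
tell(0) @ H1 ⇒ log+=0
tell(0) @ H1 ⇒ log+=0
H0 returns 7
H1 returns (7, (0, 0))
H2 returns (7, (0, 0))
H3 returns [(7, (0, 0))]
= [(7, (0, 0))]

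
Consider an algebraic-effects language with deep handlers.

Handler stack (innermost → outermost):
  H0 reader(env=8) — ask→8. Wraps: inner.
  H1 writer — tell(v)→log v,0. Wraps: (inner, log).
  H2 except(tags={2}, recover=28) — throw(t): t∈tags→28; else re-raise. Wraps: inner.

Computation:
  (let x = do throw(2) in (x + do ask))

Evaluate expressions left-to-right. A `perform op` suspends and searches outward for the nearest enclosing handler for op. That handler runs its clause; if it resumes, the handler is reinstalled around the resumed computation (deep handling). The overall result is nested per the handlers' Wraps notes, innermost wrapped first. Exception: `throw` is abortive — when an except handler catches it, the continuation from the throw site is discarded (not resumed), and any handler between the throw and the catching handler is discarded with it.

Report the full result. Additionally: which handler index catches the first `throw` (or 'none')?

Answer: 28 ; first throw caught by: H2

Evaluation trace:
throw(2) @ H2 caught ⇒ 28
= 28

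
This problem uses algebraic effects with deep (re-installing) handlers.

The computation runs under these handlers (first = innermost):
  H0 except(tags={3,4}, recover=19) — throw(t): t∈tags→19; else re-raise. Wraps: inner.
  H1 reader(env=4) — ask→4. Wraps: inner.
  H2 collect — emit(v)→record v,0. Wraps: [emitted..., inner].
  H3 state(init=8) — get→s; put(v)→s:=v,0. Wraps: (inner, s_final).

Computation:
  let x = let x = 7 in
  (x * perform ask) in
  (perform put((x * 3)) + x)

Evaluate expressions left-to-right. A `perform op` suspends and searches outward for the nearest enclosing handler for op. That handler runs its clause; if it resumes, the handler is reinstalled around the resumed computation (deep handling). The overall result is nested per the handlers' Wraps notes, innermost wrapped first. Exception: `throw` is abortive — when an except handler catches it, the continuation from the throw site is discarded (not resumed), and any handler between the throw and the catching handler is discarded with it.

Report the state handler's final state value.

Answer: 84

Step-by-step:
ask @ H1 ⇒ 4
put(84) @ H3 ⇒ s:=84
H0 returns 28
H1 returns 28
H2 returns [28]
H3 returns ([28], 84)
= ([28], 84)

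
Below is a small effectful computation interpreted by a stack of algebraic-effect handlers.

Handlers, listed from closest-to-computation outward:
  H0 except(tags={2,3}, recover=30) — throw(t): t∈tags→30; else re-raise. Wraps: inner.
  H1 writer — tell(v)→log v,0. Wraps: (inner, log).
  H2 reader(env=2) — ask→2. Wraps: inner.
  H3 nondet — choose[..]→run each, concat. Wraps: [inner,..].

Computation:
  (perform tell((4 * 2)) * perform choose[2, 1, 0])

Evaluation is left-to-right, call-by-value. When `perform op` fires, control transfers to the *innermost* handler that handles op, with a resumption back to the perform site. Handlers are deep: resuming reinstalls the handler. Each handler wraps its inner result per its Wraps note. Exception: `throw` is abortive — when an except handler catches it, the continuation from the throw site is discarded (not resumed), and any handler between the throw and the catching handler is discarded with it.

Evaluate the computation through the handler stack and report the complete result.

Answer: [(0, (8)), (0, (8)), (0, (8))]

Step-by-step:
tell(8) @ H1 ⇒ log+=8
choose[2, 1, 0] @ H3
  branch[0] choose=2:
    H0 returns 0
    H1 returns (0, (8))
    H2 returns (0, (8))
    H3 returns [(0, (8))]
  branch[1] choose=1:
    H0 returns 0
    H1 returns (0, (8))
    H2 returns (0, (8))
    H3 returns [(0, (8))]
  branch[2] choose=0:
    H0 returns 0
    H1 returns (0, (8))
    H2 returns (0, (8))
    H3 returns [(0, (8))]
= [(0, (8)), (0, (8)), (0, (8))]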